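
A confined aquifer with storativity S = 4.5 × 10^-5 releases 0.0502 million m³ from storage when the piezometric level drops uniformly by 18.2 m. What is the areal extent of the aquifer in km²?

ΔV = 0.0502 million m³ = 50200 m³
A = ΔV / (S × Δh) = 50200 / (4.5 × 10^-5 × 18.2) = 6.129 × 10^7 m²
A = 6.129 × 10^7 m² = 61.29 km²

A ≈ 61.3 km²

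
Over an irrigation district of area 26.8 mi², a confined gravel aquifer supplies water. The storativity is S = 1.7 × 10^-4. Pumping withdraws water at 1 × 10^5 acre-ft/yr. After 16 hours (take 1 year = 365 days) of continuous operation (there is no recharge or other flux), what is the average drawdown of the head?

Δh ≈ 19.1 m

A = 26.8 mi² = 6.941 × 10^7 m²
Q = 1 × 10^5 acre-ft/yr = 3.379 × 10^5 m³/d
t = 16 hours = 0.6667 d
ΔV = Q × t = 3.379 × 10^5 m³/d × 0.6667 d = 2.253 × 10^5 m³
Δh = ΔV / (S × A) = 2.253 × 10^5 / (1.7 × 10^-4 × 6.941 × 10^7) = 19.09 m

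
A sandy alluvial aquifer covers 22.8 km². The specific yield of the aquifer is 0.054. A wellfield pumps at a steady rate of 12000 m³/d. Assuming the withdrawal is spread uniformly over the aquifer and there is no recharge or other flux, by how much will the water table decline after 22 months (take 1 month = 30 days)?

A = 22.8 km² = 2.28 × 10^7 m²
t = 22 months = 660 d
ΔV = Q × t = 12000 m³/d × 660 d = 7.92 × 10^6 m³
Δh = ΔV / (Sy × A) = 7.92 × 10^6 / (0.054 × 2.28 × 10^7) = 6.433 m

Δh ≈ 6.43 m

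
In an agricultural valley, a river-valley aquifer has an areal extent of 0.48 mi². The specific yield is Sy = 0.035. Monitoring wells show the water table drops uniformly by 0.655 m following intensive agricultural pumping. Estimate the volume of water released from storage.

A = 0.48 mi² = 1.243 × 10^6 m²
ΔV = Sy × A × Δh = 0.035 × 1.243 × 10^6 m² × 0.655 m = 28500 m³

ΔV ≈ 28500 m³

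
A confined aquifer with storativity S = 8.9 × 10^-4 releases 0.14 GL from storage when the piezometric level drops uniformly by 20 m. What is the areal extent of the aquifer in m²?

A ≈ 7.87 × 10^6 m²

ΔV = 0.14 GL = 1.4 × 10^5 m³
A = ΔV / (S × Δh) = 1.4 × 10^5 / (8.9 × 10^-4 × 20) = 7.865 × 10^6 m²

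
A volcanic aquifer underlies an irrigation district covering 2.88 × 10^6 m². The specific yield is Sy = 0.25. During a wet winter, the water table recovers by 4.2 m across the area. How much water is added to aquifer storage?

ΔV = Sy × A × Δh = 0.25 × 2.88 × 10^6 m² × 4.2 m = 3.024 × 10^6 m³

ΔV ≈ 3.02 × 10^6 m³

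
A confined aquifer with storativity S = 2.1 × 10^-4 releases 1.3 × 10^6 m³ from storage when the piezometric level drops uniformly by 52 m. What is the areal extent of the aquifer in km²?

A ≈ 119 km²

A = ΔV / (S × Δh) = 1.3 × 10^6 / (2.1 × 10^-4 × 52) = 1.19 × 10^8 m²
A = 1.19 × 10^8 m² = 119 km²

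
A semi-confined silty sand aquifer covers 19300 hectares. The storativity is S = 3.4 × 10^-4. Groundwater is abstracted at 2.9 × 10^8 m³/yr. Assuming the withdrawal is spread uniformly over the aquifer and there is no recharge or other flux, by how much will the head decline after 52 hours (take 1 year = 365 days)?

A = 19300 hectares = 1.93 × 10^8 m²
Q = 2.9 × 10^8 m³/yr = 7.945 × 10^5 m³/d
t = 52 hours = 2.167 d
ΔV = Q × t = 7.945 × 10^5 m³/d × 2.167 d = 1.721 × 10^6 m³
Δh = ΔV / (S × A) = 1.721 × 10^6 / (3.4 × 10^-4 × 1.93 × 10^8) = 26.23 m

Δh ≈ 26.2 m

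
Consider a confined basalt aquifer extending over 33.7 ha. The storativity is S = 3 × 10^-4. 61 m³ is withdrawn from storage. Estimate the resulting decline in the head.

A = 33.7 ha = 3.37 × 10^5 m²
Δh = ΔV / (S × A) = 61 m³ / (3 × 10^-4 × 3.37 × 10^5 m²) = 0.6034 m

Δh ≈ 0.603 m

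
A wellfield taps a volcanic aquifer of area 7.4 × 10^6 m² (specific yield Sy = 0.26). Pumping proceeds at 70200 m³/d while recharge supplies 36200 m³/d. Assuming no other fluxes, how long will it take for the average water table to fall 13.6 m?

ΔV = Sy × A × Δh = 0.26 × 7.4 × 10^6 × 13.6 = 2.617 × 10^7 m³
Net withdrawal = 70200 − 36200 = 34000 m³/d
t = ΔV / Q = 2.617 × 10^7 m³ / 34000 m³/d = 769.6 d

t ≈ 770 days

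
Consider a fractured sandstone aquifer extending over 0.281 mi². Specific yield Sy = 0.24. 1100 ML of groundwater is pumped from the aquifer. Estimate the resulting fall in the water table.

A = 0.281 mi² = 7.278 × 10^5 m²
ΔV = 1100 ML = 1.1 × 10^6 m³
Δh = ΔV / (Sy × A) = 1.1 × 10^6 m³ / (0.24 × 7.278 × 10^5 m²) = 6.298 m

Δh ≈ 6.3 m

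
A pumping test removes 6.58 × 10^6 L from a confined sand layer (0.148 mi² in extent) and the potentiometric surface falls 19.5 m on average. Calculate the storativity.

A = 0.148 mi² = 3.833 × 10^5 m²
ΔV = 6.58 × 10^6 L = 6580 m³
S = ΔV / (A × Δh) = 6580 m³ / (3.833 × 10^5 m² × 19.5 m) = 8.803 × 10^-4

S ≈ 8.8 × 10^-4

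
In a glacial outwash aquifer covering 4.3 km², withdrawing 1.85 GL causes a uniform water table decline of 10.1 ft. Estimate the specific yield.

A = 4.3 km² = 4.3 × 10^6 m²
Δh = 10.1 ft = 3.078 m
ΔV = 1.85 GL = 1.85 × 10^6 m³
Sy = ΔV / (A × Δh) = 1.85 × 10^6 m³ / (4.3 × 10^6 m² × 3.078 m) = 0.1398

Sy ≈ 0.14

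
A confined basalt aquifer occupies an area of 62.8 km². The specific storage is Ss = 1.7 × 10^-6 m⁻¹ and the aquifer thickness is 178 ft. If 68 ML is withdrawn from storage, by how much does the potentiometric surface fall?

Δh ≈ 11.7 m

b = 178 ft = 54.25 m
S = Ss × b = 1.7 × 10^-6 m⁻¹ × 54.25 m = 9.223 × 10^-5
A = 62.8 km² = 6.28 × 10^7 m²
ΔV = 68 ML = 68000 m³
Δh = ΔV / (S × A) = 68000 m³ / (9.223 × 10^-5 × 6.28 × 10^7 m²) = 11.74 m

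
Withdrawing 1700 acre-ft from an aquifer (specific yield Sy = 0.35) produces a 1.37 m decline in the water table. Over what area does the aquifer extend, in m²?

A ≈ 4.37 × 10^6 m²

ΔV = 1700 acre-ft = 2.097 × 10^6 m³
A = ΔV / (Sy × Δh) = 2.097 × 10^6 / (0.35 × 1.37) = 4.373 × 10^6 m²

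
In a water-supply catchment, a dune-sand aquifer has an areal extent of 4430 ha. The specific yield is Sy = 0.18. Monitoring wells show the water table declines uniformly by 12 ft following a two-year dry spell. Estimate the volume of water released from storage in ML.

ΔV ≈ 29200 ML

A = 4430 ha = 4.43 × 10^7 m²
Δh = 12 ft = 3.658 m
ΔV = Sy × A × Δh = 0.18 × 4.43 × 10^7 m² × 3.658 m = 2.917 × 10^7 m³
ΔV = 2.917 × 10^7 m³ = 29170 ML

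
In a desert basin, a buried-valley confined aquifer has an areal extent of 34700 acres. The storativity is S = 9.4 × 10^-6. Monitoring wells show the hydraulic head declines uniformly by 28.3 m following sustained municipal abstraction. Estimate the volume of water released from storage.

A = 34700 acres = 1.404 × 10^8 m²
ΔV = S × A × Δh = 9.4 × 10^-6 × 1.404 × 10^8 m² × 28.3 m = 37360 m³

ΔV ≈ 37400 m³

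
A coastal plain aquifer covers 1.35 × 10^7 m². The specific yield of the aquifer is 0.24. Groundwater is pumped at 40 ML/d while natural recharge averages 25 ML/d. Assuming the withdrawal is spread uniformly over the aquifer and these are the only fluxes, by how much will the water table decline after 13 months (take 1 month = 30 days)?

Net abstraction = 40 − 25 = 15 ML/d
Q_net = 15 ML/d = 15000 m³/d
t = 13 months = 390 d
ΔV = Q × t = 15000 m³/d × 390 d = 5.85 × 10^6 m³
Δh = ΔV / (Sy × A) = 5.85 × 10^6 / (0.24 × 1.35 × 10^7) = 1.806 m

Δh ≈ 1.81 m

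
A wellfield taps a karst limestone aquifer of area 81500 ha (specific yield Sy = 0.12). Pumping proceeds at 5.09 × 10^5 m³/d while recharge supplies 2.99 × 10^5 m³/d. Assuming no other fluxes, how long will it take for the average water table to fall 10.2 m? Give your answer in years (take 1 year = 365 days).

t ≈ 13 years

A = 81500 ha = 8.15 × 10^8 m²
ΔV = Sy × A × Δh = 0.12 × 8.15 × 10^8 × 10.2 = 9.976 × 10^8 m³
Net withdrawal = 5.09 × 10^5 − 2.99 × 10^5 = 2.1 × 10^5 m³/d
t = ΔV / Q = 9.976 × 10^8 m³ / 2.1 × 10^5 m³/d = 4750 d
t = 4750 d ≈ 13.01 years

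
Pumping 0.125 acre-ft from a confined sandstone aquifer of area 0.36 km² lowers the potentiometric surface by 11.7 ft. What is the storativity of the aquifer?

S ≈ 1.2 × 10^-4

A = 0.36 km² = 3.6 × 10^5 m²
Δh = 11.7 ft = 3.566 m
ΔV = 0.125 acre-ft = 154.2 m³
S = ΔV / (A × Δh) = 154.2 m³ / (3.6 × 10^5 m² × 3.566 m) = 1.201 × 10^-4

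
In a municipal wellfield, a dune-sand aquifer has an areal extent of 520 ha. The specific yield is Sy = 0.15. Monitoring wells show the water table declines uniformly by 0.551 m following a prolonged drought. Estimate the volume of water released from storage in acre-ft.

A = 520 ha = 5.2 × 10^6 m²
ΔV = Sy × A × Δh = 0.15 × 5.2 × 10^6 m² × 0.551 m = 4.298 × 10^5 m³
ΔV = 4.298 × 10^5 m³ = 348.4 acre-ft

ΔV ≈ 348 acre-ft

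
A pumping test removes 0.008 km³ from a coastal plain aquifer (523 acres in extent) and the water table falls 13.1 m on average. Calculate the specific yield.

Sy ≈ 0.29

A = 523 acres = 2.117 × 10^6 m²
ΔV = 0.008 km³ = 8 × 10^6 m³
Sy = ΔV / (A × Δh) = 8 × 10^6 m³ / (2.117 × 10^6 m² × 13.1 m) = 0.2885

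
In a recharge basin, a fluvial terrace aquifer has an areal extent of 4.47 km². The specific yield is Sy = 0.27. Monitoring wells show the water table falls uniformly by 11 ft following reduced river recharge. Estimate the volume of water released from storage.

ΔV ≈ 4.05 × 10^6 m³

A = 4.47 km² = 4.47 × 10^6 m²
Δh = 11 ft = 3.353 m
ΔV = Sy × A × Δh = 0.27 × 4.47 × 10^6 m² × 3.353 m = 4.046 × 10^6 m³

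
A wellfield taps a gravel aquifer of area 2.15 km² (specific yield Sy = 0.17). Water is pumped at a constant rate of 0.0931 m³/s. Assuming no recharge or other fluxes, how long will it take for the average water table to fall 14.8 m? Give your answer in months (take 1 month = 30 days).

t ≈ 22.4 months

A = 2.15 km² = 2.15 × 10^6 m²
ΔV = Sy × A × Δh = 0.17 × 2.15 × 10^6 × 14.8 = 5.409 × 10^6 m³
Q = 0.0931 m³/s = 8044 m³/d
t = ΔV / Q = 5.409 × 10^6 m³ / 8044 m³/d = 672.5 d
t = 672.5 d ≈ 22.42 months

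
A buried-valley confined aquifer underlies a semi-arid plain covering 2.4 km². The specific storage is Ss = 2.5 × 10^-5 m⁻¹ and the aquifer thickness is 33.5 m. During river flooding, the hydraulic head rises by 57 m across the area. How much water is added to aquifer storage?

ΔV ≈ 1.15 × 10^5 m³

S = Ss × b = 2.5 × 10^-5 m⁻¹ × 33.5 m = 8.375 × 10^-4
A = 2.4 km² = 2.4 × 10^6 m²
ΔV = S × A × Δh = 8.375 × 10^-4 × 2.4 × 10^6 m² × 57 m = 1.146 × 10^5 m³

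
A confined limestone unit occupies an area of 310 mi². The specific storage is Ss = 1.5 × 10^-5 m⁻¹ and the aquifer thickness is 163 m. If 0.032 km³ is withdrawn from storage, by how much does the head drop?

S = Ss × b = 1.5 × 10^-5 m⁻¹ × 163 m = 2.445 × 10^-3
A = 310 mi² = 8.029 × 10^8 m²
ΔV = 0.032 km³ = 3.2 × 10^7 m³
Δh = ΔV / (S × A) = 3.2 × 10^7 m³ / (0.002445 × 8.029 × 10^8 m²) = 16.3 m

Δh ≈ 16.3 m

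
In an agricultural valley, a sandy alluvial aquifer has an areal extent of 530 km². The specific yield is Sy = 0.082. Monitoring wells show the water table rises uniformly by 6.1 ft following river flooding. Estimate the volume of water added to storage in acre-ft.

ΔV ≈ 65500 acre-ft

A = 530 km² = 5.3 × 10^8 m²
Δh = 6.1 ft = 1.859 m
ΔV = Sy × A × Δh = 0.082 × 5.3 × 10^8 m² × 1.859 m = 8.08 × 10^7 m³
ΔV = 8.08 × 10^7 m³ = 65510 acre-ft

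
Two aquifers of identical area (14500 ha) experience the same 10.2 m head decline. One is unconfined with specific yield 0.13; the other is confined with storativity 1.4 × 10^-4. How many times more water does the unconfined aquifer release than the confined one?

A = 14500 ha = 1.45 × 10^8 m²
Unconfined: ΔV_u = Sy × A × Δh = 0.13 × 1.45 × 10^8 × 10.2 = 1.923 × 10^8 m³
Confined: ΔV_c = S × A × Δh = 1.4 × 10^-4 × 1.45 × 10^8 × 10.2 = 2.071 × 10^5 m³
Ratio = ΔV_u / ΔV_c = Sy / S = 0.13 / 1.4 × 10^-4 = 928.6

ΔV_u / ΔV_c ≈ 929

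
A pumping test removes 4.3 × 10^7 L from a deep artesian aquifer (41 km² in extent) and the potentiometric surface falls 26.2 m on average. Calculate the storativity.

S ≈ 4 × 10^-5

A = 41 km² = 4.1 × 10^7 m²
ΔV = 4.3 × 10^7 L = 43000 m³
S = ΔV / (A × Δh) = 43000 m³ / (4.1 × 10^7 m² × 26.2 m) = 4.003 × 10^-5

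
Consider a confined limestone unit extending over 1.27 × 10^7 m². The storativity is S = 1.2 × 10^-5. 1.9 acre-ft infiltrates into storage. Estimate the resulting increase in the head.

Δh ≈ 15.4 m

ΔV = 1.9 acre-ft = 2344 m³
Δh = ΔV / (S × A) = 2344 m³ / (1.2 × 10^-5 × 1.27 × 10^7 m²) = 15.38 m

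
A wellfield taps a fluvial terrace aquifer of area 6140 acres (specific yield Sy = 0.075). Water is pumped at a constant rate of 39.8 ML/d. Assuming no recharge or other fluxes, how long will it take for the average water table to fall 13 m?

t ≈ 609 days

A = 6140 acres = 2.485 × 10^7 m²
ΔV = Sy × A × Δh = 0.075 × 2.485 × 10^7 × 13 = 2.423 × 10^7 m³
Q = 39.8 ML/d = 39800 m³/d
t = ΔV / Q = 2.423 × 10^7 m³ / 39800 m³/d = 608.7 d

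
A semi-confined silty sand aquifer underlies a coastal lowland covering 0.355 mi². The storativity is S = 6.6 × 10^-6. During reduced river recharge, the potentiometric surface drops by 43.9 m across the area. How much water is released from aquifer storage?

ΔV ≈ 266 m³

A = 0.355 mi² = 9.194 × 10^5 m²
ΔV = S × A × Δh = 6.6 × 10^-6 × 9.194 × 10^5 m² × 43.9 m = 266.4 m³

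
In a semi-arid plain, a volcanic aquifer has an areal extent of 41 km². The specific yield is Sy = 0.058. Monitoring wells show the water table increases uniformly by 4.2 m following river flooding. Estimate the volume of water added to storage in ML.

A = 41 km² = 4.1 × 10^7 m²
ΔV = Sy × A × Δh = 0.058 × 4.1 × 10^7 m² × 4.2 m = 9.988 × 10^6 m³
ΔV = 9.988 × 10^6 m³ = 9988 ML

ΔV ≈ 9990 ML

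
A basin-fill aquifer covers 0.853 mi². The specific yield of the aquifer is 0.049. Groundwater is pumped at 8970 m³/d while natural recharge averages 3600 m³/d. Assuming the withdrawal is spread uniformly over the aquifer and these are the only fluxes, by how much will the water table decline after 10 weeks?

Δh ≈ 3.47 m

A = 0.853 mi² = 2.209 × 10^6 m²
Net abstraction = 8970 − 3600 = 5370 m³/d
t = 10 weeks = 70 d
ΔV = Q × t = 5370 m³/d × 70 d = 3.759 × 10^5 m³
Δh = ΔV / (Sy × A) = 3.759 × 10^5 / (0.049 × 2.209 × 10^6) = 3.472 m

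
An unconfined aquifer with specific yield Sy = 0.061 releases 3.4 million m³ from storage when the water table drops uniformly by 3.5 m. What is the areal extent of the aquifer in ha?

A ≈ 1590 ha

ΔV = 3.4 million m³ = 3.4 × 10^6 m³
A = ΔV / (Sy × Δh) = 3.4 × 10^6 / (0.061 × 3.5) = 1.593 × 10^7 m²
A = 1.593 × 10^7 m² = 1593 ha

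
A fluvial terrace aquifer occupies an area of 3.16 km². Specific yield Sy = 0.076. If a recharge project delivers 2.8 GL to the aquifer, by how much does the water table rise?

A = 3.16 km² = 3.16 × 10^6 m²
ΔV = 2.8 GL = 2.8 × 10^6 m³
Δh = ΔV / (Sy × A) = 2.8 × 10^6 m³ / (0.076 × 3.16 × 10^6 m²) = 11.66 m

Δh ≈ 11.7 m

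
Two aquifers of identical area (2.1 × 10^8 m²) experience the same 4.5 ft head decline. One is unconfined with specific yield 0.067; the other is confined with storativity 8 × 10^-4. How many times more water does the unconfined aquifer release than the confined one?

Δh = 4.5 ft = 1.372 m
Unconfined: ΔV_u = Sy × A × Δh = 0.067 × 2.1 × 10^8 × 1.372 = 1.93 × 10^7 m³
Confined: ΔV_c = S × A × Δh = 8 × 10^-4 × 2.1 × 10^8 × 1.372 = 2.304 × 10^5 m³
Ratio = ΔV_u / ΔV_c = Sy / S = 0.067 / 8 × 10^-4 = 83.75

ΔV_u / ΔV_c ≈ 83.8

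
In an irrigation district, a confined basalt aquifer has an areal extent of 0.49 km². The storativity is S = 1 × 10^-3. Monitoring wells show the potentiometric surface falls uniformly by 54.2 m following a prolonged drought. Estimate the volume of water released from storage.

ΔV ≈ 26600 m³

A = 0.49 km² = 4.9 × 10^5 m²
ΔV = S × A × Δh = 0.001 × 4.9 × 10^5 m² × 54.2 m = 26560 m³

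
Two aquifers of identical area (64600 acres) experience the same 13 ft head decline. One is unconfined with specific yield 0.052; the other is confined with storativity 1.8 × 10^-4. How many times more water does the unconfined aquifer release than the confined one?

A = 64600 acres = 2.614 × 10^8 m²
Δh = 13 ft = 3.962 m
Unconfined: ΔV_u = Sy × A × Δh = 0.052 × 2.614 × 10^8 × 3.962 = 5.387 × 10^7 m³
Confined: ΔV_c = S × A × Δh = 1.8 × 10^-4 × 2.614 × 10^8 × 3.962 = 1.865 × 10^5 m³
Ratio = ΔV_u / ΔV_c = Sy / S = 0.052 / 1.8 × 10^-4 = 288.9

ΔV_u / ΔV_c ≈ 289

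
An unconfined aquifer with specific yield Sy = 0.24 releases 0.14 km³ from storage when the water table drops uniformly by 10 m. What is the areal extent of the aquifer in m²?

ΔV = 0.14 km³ = 1.4 × 10^8 m³
A = ΔV / (Sy × Δh) = 1.4 × 10^8 / (0.24 × 10) = 5.833 × 10^7 m²

A ≈ 5.83 × 10^7 m²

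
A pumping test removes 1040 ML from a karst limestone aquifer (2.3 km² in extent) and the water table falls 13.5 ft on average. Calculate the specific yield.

A = 2.3 km² = 2.3 × 10^6 m²
Δh = 13.5 ft = 4.115 m
ΔV = 1040 ML = 1.04 × 10^6 m³
Sy = ΔV / (A × Δh) = 1.04 × 10^6 m³ / (2.3 × 10^6 m² × 4.115 m) = 0.1099

Sy ≈ 0.11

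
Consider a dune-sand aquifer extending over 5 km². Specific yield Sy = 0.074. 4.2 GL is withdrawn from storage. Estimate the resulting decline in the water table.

Δh ≈ 11.4 m

A = 5 km² = 5 × 10^6 m²
ΔV = 4.2 GL = 4.2 × 10^6 m³
Δh = ΔV / (Sy × A) = 4.2 × 10^6 m³ / (0.074 × 5 × 10^6 m²) = 11.35 m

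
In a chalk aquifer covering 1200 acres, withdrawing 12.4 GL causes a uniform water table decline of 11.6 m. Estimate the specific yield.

A = 1200 acres = 4.856 × 10^6 m²
ΔV = 12.4 GL = 1.24 × 10^7 m³
Sy = ΔV / (A × Δh) = 1.24 × 10^7 m³ / (4.856 × 10^6 m² × 11.6 m) = 0.2201

Sy ≈ 0.22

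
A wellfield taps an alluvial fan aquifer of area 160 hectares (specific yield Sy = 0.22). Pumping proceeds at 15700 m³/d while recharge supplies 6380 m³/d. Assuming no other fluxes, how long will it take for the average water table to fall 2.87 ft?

t ≈ 33 days

A = 160 hectares = 1.6 × 10^6 m²
Δh = 2.87 ft = 0.8748 m
ΔV = Sy × A × Δh = 0.22 × 1.6 × 10^6 × 0.8748 = 3.079 × 10^5 m³
Net withdrawal = 15700 − 6380 = 9320 m³/d
t = ΔV / Q = 3.079 × 10^5 m³ / 9320 m³/d = 33.04 d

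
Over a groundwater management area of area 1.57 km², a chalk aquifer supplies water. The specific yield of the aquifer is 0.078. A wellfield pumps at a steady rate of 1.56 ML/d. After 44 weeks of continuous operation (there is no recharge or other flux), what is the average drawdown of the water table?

A = 1.57 km² = 1.57 × 10^6 m²
Q = 1.56 ML/d = 1560 m³/d
t = 44 weeks = 308 d
ΔV = Q × t = 1560 m³/d × 308 d = 4.805 × 10^5 m³
Δh = ΔV / (Sy × A) = 4.805 × 10^5 / (0.078 × 1.57 × 10^6) = 3.924 m

Δh ≈ 3.92 m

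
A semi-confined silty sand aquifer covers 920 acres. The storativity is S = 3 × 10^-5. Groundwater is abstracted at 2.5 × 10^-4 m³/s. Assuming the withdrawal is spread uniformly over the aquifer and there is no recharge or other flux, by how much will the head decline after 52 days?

Δh ≈ 10.1 m

A = 920 acres = 3.723 × 10^6 m²
Q = 2.5 × 10^-4 m³/s = 21.6 m³/d
ΔV = Q × t = 21.6 m³/d × 52 d = 1123 m³
Δh = ΔV / (S × A) = 1123 / (3 × 10^-5 × 3.723 × 10^6) = 10.06 m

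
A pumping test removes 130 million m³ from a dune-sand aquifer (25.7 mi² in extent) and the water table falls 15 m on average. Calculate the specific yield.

A = 25.7 mi² = 6.656 × 10^7 m²
ΔV = 130 million m³ = 1.3 × 10^8 m³
Sy = ΔV / (A × Δh) = 1.3 × 10^8 m³ / (6.656 × 10^7 m² × 15 m) = 0.1302

Sy ≈ 0.13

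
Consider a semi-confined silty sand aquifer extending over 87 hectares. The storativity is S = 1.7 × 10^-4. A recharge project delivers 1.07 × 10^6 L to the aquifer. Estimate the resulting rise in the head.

A = 87 hectares = 8.7 × 10^5 m²
ΔV = 1.07 × 10^6 L = 1070 m³
Δh = ΔV / (S × A) = 1070 m³ / (1.7 × 10^-4 × 8.7 × 10^5 m²) = 7.235 m

Δh ≈ 7.23 m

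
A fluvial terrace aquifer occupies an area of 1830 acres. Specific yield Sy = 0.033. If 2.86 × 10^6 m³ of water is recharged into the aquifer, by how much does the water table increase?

Δh ≈ 11.7 m

A = 1830 acres = 7.406 × 10^6 m²
Δh = ΔV / (Sy × A) = 2.86 × 10^6 m³ / (0.033 × 7.406 × 10^6 m²) = 11.7 m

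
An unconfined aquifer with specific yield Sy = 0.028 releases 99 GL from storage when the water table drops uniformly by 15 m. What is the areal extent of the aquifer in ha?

A ≈ 23600 ha

ΔV = 99 GL = 9.9 × 10^7 m³
A = ΔV / (Sy × Δh) = 9.9 × 10^7 / (0.028 × 15) = 2.357 × 10^8 m²
A = 2.357 × 10^8 m² = 23570 ha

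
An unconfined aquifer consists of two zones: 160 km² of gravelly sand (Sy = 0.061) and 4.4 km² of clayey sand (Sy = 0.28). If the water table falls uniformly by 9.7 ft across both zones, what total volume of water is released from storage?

ΔV ≈ 3.25 × 10^7 m³

A₁ = 160 km² = 1.6 × 10^8 m²; A₂ = 4.4 km² = 4.4 × 10^6 m²
Δh = 9.7 ft = 2.957 m
ΔV₁ = 0.061 × 1.6 × 10^8 × 2.957 = 2.886 × 10^7 m³
ΔV₂ = 0.28 × 4.4 × 10^6 × 2.957 = 3.642 × 10^6 m³
ΔV = ΔV₁ + ΔV₂ = 3.25 × 10^7 m³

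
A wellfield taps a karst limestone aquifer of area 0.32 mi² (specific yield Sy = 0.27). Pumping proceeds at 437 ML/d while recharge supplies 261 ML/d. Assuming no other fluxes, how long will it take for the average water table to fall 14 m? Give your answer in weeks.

t ≈ 2.54 weeks

A = 0.32 mi² = 8.288 × 10^5 m²
ΔV = Sy × A × Δh = 0.27 × 8.288 × 10^5 × 14 = 3.133 × 10^6 m³
Net withdrawal = 437 − 261 = 176 ML/d = 1.76 × 10^5 m³/d
t = ΔV / Q = 3.133 × 10^6 m³ / 1.76 × 10^5 m³/d = 17.8 d
t = 17.8 d ≈ 2.543 weeks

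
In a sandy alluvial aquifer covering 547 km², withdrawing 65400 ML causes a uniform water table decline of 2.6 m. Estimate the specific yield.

Sy ≈ 0.046

A = 547 km² = 5.47 × 10^8 m²
ΔV = 65400 ML = 6.54 × 10^7 m³
Sy = ΔV / (A × Δh) = 6.54 × 10^7 m³ / (5.47 × 10^8 m² × 2.6 m) = 0.04599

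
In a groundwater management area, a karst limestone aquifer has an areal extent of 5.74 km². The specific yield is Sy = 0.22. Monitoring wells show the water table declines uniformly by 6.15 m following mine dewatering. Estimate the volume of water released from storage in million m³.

A = 5.74 km² = 5.74 × 10^6 m²
ΔV = Sy × A × Δh = 0.22 × 5.74 × 10^6 m² × 6.15 m = 7.766 × 10^6 m³
ΔV = 7.766 × 10^6 m³ = 7.766 million m³

ΔV ≈ 7.77 million m³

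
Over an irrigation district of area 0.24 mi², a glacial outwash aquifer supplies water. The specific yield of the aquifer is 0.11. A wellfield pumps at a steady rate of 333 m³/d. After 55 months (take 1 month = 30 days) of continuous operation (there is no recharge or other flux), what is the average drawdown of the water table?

Δh ≈ 8.04 m

A = 0.24 mi² = 6.216 × 10^5 m²
t = 55 months = 1650 d
ΔV = Q × t = 333 m³/d × 1650 d = 5.495 × 10^5 m³
Δh = ΔV / (Sy × A) = 5.495 × 10^5 / (0.11 × 6.216 × 10^5) = 8.036 m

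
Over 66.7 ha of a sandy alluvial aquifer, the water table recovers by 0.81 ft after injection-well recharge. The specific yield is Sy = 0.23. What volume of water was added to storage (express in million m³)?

A = 66.7 ha = 6.67 × 10^5 m²
Δh = 0.81 ft = 0.2469 m
ΔV = Sy × A × Δh = 0.23 × 6.67 × 10^5 m² × 0.2469 m = 37880 m³
ΔV = 37880 m³ = 0.03788 million m³

ΔV ≈ 0.0379 million m³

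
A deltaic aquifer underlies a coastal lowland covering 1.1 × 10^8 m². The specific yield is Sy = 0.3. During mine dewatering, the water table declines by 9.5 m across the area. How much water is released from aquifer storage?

ΔV ≈ 3.13 × 10^8 m³

ΔV = Sy × A × Δh = 0.3 × 1.1 × 10^8 m² × 9.5 m = 3.135 × 10^8 m³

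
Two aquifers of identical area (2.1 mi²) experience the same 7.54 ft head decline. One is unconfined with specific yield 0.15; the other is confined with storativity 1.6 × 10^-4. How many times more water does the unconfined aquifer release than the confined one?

A = 2.1 mi² = 5.439 × 10^6 m²
Δh = 7.54 ft = 2.298 m
Unconfined: ΔV_u = Sy × A × Δh = 0.15 × 5.439 × 10^6 × 2.298 = 1.875 × 10^6 m³
Confined: ΔV_c = S × A × Δh = 1.6 × 10^-4 × 5.439 × 10^6 × 2.298 = 2000 m³
Ratio = ΔV_u / ΔV_c = Sy / S = 0.15 / 1.6 × 10^-4 = 937.5

ΔV_u / ΔV_c ≈ 937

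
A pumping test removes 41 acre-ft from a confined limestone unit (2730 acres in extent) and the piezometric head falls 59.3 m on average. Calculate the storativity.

A = 2730 acres = 1.105 × 10^7 m²
ΔV = 41 acre-ft = 50570 m³
S = ΔV / (A × Δh) = 50570 m³ / (1.105 × 10^7 m² × 59.3 m) = 7.719 × 10^-5

S ≈ 7.7 × 10^-5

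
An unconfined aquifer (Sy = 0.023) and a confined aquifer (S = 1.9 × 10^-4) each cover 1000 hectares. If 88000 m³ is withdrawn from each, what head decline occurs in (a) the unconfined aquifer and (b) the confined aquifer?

A = 1000 hectares = 1 × 10^7 m²
Unconfined: Δh_u = ΔV/(Sy·A) = 88000/(0.023 × 1 × 10^7) = 0.3826 m
Confined: Δh_c = ΔV/(S·A) = 88000/(1.9 × 10^-4 × 1 × 10^7) = 46.32 m

Δh_u ≈ 0.383 m; Δh_c ≈ 46.3 m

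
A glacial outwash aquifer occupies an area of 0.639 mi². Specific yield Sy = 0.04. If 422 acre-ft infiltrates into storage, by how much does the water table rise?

A = 0.639 mi² = 1.655 × 10^6 m²
ΔV = 422 acre-ft = 5.205 × 10^5 m³
Δh = ΔV / (Sy × A) = 5.205 × 10^5 m³ / (0.04 × 1.655 × 10^6 m²) = 7.863 m

Δh ≈ 7.86 m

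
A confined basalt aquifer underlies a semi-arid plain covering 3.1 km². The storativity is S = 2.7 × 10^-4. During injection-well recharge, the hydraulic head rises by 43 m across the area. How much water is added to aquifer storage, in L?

A = 3.1 km² = 3.1 × 10^6 m²
ΔV = S × A × Δh = 2.7 × 10^-4 × 3.1 × 10^6 m² × 43 m = 35990 m³
ΔV = 35990 m³ = 3.599 × 10^7 L

ΔV ≈ 3.6 × 10^7 L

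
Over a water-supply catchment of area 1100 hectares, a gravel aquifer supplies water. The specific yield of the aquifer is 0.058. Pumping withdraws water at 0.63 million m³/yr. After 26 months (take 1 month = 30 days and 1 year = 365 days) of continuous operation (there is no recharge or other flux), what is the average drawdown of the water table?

A = 1100 hectares = 1.1 × 10^7 m²
Q = 0.63 million m³/yr = 1726 m³/d
t = 26 months = 780 d
ΔV = Q × t = 1726 m³/d × 780 d = 1.346 × 10^6 m³
Δh = ΔV / (Sy × A) = 1.346 × 10^6 / (0.058 × 1.1 × 10^7) = 2.11 m

Δh ≈ 2.11 m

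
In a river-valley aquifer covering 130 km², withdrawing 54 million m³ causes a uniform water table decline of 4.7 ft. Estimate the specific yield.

Sy ≈ 0.29

A = 130 km² = 1.3 × 10^8 m²
Δh = 4.7 ft = 1.433 m
ΔV = 54 million m³ = 5.4 × 10^7 m³
Sy = ΔV / (A × Δh) = 5.4 × 10^7 m³ / (1.3 × 10^8 m² × 1.433 m) = 0.29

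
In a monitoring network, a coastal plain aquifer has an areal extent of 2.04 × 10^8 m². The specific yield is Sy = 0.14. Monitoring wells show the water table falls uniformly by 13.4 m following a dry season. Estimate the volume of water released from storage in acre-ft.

ΔV = Sy × A × Δh = 0.14 × 2.04 × 10^8 m² × 13.4 m = 3.827 × 10^8 m³
ΔV = 3.827 × 10^8 m³ = 3.103 × 10^5 acre-ft

ΔV ≈ 3.1 × 10^5 acre-ft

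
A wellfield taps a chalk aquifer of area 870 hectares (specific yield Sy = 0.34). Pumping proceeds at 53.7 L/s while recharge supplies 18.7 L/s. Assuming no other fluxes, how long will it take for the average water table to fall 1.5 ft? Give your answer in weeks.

t ≈ 63.9 weeks

A = 870 hectares = 8.7 × 10^6 m²
Δh = 1.5 ft = 0.4572 m
ΔV = Sy × A × Δh = 0.34 × 8.7 × 10^6 × 0.4572 = 1.352 × 10^6 m³
Net withdrawal = 53.7 − 18.7 = 35 L/s = 3024 m³/d
t = ΔV / Q = 1.352 × 10^6 m³ / 3024 m³/d = 447.2 d
t = 447.2 d ≈ 63.89 weeks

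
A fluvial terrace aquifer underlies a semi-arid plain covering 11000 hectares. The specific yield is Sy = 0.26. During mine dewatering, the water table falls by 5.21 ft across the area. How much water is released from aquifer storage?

A = 11000 hectares = 1.1 × 10^8 m²
Δh = 5.21 ft = 1.588 m
ΔV = Sy × A × Δh = 0.26 × 1.1 × 10^8 m² × 1.588 m = 4.542 × 10^7 m³

ΔV ≈ 4.54 × 10^7 m³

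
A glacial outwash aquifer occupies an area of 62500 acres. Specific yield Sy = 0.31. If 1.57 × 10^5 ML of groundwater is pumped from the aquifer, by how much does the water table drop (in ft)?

A = 62500 acres = 2.529 × 10^8 m²
ΔV = 1.57 × 10^5 ML = 1.57 × 10^8 m³
Δh = ΔV / (Sy × A) = 1.57 × 10^8 m³ / (0.31 × 2.529 × 10^8 m²) = 2.002 m
Δh = 2.002 m = 6.569 ft

Δh ≈ 6.57 ft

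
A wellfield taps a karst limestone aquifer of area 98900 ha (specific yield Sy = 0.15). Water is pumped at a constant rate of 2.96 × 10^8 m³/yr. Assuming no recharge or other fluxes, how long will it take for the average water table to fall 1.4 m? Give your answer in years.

A = 98900 ha = 9.89 × 10^8 m²
ΔV = Sy × A × Δh = 0.15 × 9.89 × 10^8 × 1.4 = 2.077 × 10^8 m³
Q = 2.96 × 10^8 m³/yr = 8.11 × 10^5 m³/d
t = ΔV / Q = 2.077 × 10^8 m³ / 8.11 × 10^5 m³/d = 256.1 d
t = 256.1 d ≈ 0.7017 years

t ≈ 0.702 years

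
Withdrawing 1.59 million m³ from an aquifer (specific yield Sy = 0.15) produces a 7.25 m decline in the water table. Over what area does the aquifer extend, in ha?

ΔV = 1.59 million m³ = 1.59 × 10^6 m³
A = ΔV / (Sy × Δh) = 1.59 × 10^6 / (0.15 × 7.25) = 1.462 × 10^6 m²
A = 1.462 × 10^6 m² = 146.2 ha

A ≈ 146 ha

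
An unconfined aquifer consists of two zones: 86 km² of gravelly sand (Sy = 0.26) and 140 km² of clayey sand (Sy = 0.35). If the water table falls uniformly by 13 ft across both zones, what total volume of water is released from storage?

A₁ = 86 km² = 8.6 × 10^7 m²; A₂ = 140 km² = 1.4 × 10^8 m²
Δh = 13 ft = 3.962 m
ΔV₁ = 0.26 × 8.6 × 10^7 × 3.962 = 8.86 × 10^7 m³
ΔV₂ = 0.35 × 1.4 × 10^8 × 3.962 = 1.942 × 10^8 m³
ΔV = ΔV₁ + ΔV₂ = 2.828 × 10^8 m³

ΔV ≈ 2.83 × 10^8 m³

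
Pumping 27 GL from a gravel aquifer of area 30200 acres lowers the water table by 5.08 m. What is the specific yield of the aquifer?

Sy ≈ 0.043

A = 30200 acres = 1.222 × 10^8 m²
ΔV = 27 GL = 2.7 × 10^7 m³
Sy = ΔV / (A × Δh) = 2.7 × 10^7 m³ / (1.222 × 10^8 m² × 5.08 m) = 0.04349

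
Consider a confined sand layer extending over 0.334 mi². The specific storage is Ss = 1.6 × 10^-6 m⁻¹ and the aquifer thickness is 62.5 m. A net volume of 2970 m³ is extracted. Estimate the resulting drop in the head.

Δh ≈ 34.3 m

S = Ss × b = 1.6 × 10^-6 m⁻¹ × 62.5 m = 1 × 10^-4
A = 0.334 mi² = 8.651 × 10^5 m²
Δh = ΔV / (S × A) = 2970 m³ / (1 × 10^-4 × 8.651 × 10^5 m²) = 34.33 m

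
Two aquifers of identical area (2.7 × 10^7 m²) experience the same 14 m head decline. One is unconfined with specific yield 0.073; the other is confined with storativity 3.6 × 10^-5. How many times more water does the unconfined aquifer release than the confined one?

ΔV_u / ΔV_c ≈ 2030

Unconfined: ΔV_u = Sy × A × Δh = 0.073 × 2.7 × 10^7 × 14 = 2.759 × 10^7 m³
Confined: ΔV_c = S × A × Δh = 3.6 × 10^-5 × 2.7 × 10^7 × 14 = 13610 m³
Ratio = ΔV_u / ΔV_c = Sy / S = 0.073 / 3.6 × 10^-5 = 2028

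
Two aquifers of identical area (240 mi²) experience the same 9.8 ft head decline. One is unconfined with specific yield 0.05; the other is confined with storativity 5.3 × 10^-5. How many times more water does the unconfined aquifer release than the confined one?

ΔV_u / ΔV_c ≈ 943

A = 240 mi² = 6.216 × 10^8 m²
Δh = 9.8 ft = 2.987 m
Unconfined: ΔV_u = Sy × A × Δh = 0.05 × 6.216 × 10^8 × 2.987 = 9.284 × 10^7 m³
Confined: ΔV_c = S × A × Δh = 5.3 × 10^-5 × 6.216 × 10^8 × 2.987 = 98410 m³
Ratio = ΔV_u / ΔV_c = Sy / S = 0.05 / 5.3 × 10^-5 = 943.4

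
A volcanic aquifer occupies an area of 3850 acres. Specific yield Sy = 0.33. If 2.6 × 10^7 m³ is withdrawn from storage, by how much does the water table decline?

A = 3850 acres = 1.558 × 10^7 m²
Δh = ΔV / (Sy × A) = 2.6 × 10^7 m³ / (0.33 × 1.558 × 10^7 m²) = 5.057 m

Δh ≈ 5.06 m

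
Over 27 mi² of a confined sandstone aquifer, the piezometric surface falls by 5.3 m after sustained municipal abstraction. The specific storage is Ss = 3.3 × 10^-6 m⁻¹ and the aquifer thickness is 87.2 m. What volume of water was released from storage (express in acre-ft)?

S = Ss × b = 3.3 × 10^-6 m⁻¹ × 87.2 m = 2.878 × 10^-4
A = 27 mi² = 6.993 × 10^7 m²
ΔV = S × A × Δh = 2.878 × 10^-4 × 6.993 × 10^7 m² × 5.3 m = 1.067 × 10^5 m³
ΔV = 1.067 × 10^5 m³ = 86.46 acre-ft

ΔV ≈ 86.5 acre-ft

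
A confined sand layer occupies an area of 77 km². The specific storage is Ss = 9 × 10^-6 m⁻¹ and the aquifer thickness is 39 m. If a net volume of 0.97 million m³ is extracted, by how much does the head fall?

Δh ≈ 35.9 m

S = Ss × b = 9 × 10^-6 m⁻¹ × 39 m = 3.51 × 10^-4
A = 77 km² = 7.7 × 10^7 m²
ΔV = 0.97 million m³ = 9.7 × 10^5 m³
Δh = ΔV / (S × A) = 9.7 × 10^5 m³ / (3.51 × 10^-4 × 7.7 × 10^7 m²) = 35.89 m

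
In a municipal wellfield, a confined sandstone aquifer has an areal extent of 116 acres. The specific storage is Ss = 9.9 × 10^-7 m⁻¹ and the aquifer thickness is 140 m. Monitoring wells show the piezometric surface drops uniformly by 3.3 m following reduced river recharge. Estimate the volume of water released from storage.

ΔV ≈ 215 m³

S = Ss × b = 9.9 × 10^-7 m⁻¹ × 140 m = 1.386 × 10^-4
A = 116 acres = 4.694 × 10^5 m²
ΔV = S × A × Δh = 1.386 × 10^-4 × 4.694 × 10^5 m² × 3.3 m = 214.7 m³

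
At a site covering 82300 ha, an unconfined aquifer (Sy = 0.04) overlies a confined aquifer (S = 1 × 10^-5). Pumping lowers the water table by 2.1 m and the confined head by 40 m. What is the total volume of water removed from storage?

A = 82300 ha = 8.23 × 10^8 m²
Unconfined: ΔV_u = Sy × A × Δh_u = 0.04 × 8.23 × 10^8 × 2.1 = 6.913 × 10^7 m³
Confined: ΔV_c = S × A × Δh_c = 1 × 10^-5 × 8.23 × 10^8 × 40 = 3.292 × 10^5 m³
Total ΔV = 6.913 × 10^7 + 3.292 × 10^5 = 6.946 × 10^7 m³

ΔV ≈ 6.95 × 10^7 m³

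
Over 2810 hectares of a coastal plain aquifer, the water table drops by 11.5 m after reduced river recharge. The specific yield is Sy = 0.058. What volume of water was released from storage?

A = 2810 hectares = 2.81 × 10^7 m²
ΔV = Sy × A × Δh = 0.058 × 2.81 × 10^7 m² × 11.5 m = 1.874 × 10^7 m³

ΔV ≈ 1.87 × 10^7 m³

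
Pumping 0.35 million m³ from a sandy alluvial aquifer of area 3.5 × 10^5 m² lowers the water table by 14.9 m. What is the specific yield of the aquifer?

Sy ≈ 0.067

ΔV = 0.35 million m³ = 3.5 × 10^5 m³
Sy = ΔV / (A × Δh) = 3.5 × 10^5 m³ / (3.5 × 10^5 m² × 14.9 m) = 0.06711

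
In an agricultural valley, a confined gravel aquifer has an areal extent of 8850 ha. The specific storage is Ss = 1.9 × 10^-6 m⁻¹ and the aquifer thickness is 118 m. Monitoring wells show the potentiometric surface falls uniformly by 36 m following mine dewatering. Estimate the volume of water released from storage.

S = Ss × b = 1.9 × 10^-6 m⁻¹ × 118 m = 2.242 × 10^-4
A = 8850 ha = 8.85 × 10^7 m²
ΔV = S × A × Δh = 2.242 × 10^-4 × 8.85 × 10^7 m² × 36 m = 7.143 × 10^5 m³

ΔV ≈ 7.14 × 10^5 m³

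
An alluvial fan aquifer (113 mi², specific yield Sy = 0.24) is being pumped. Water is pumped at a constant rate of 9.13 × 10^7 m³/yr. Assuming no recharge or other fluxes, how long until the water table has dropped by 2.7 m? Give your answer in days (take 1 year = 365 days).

t ≈ 758 days

A = 113 mi² = 2.927 × 10^8 m²
ΔV = Sy × A × Δh = 0.24 × 2.927 × 10^8 × 2.7 = 1.896 × 10^8 m³
Q = 9.13 × 10^7 m³/yr = 2.501 × 10^5 m³/d
t = ΔV / Q = 1.896 × 10^8 m³ / 2.501 × 10^5 m³/d = 758.2 d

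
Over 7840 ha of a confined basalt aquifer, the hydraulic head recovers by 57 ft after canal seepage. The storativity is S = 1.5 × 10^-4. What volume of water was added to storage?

ΔV ≈ 2.04 × 10^5 m³

A = 7840 ha = 7.84 × 10^7 m²
Δh = 57 ft = 17.37 m
ΔV = S × A × Δh = 1.5 × 10^-4 × 7.84 × 10^7 m² × 17.37 m = 2.043 × 10^5 m³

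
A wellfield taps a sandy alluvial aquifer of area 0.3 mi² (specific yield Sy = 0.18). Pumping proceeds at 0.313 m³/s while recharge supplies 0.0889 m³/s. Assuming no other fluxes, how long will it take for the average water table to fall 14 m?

t ≈ 101 days

A = 0.3 mi² = 7.77 × 10^5 m²
ΔV = Sy × A × Δh = 0.18 × 7.77 × 10^5 × 14 = 1.958 × 10^6 m³
Net withdrawal = 0.313 − 0.0889 = 0.2241 m³/s = 19360 m³/d
t = ΔV / Q = 1.958 × 10^6 m³ / 19360 m³/d = 101.1 d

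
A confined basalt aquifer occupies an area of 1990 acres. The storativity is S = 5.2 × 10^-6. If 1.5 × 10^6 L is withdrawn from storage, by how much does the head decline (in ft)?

Δh ≈ 118 ft

A = 1990 acres = 8.053 × 10^6 m²
ΔV = 1.5 × 10^6 L = 1500 m³
Δh = ΔV / (S × A) = 1500 m³ / (5.2 × 10^-6 × 8.053 × 10^6 m²) = 35.82 m
Δh = 35.82 m = 117.5 ft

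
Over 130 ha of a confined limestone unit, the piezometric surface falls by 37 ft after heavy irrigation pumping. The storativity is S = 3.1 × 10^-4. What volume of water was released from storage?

ΔV ≈ 4540 m³

A = 130 ha = 1.3 × 10^6 m²
Δh = 37 ft = 11.28 m
ΔV = S × A × Δh = 3.1 × 10^-4 × 1.3 × 10^6 m² × 11.28 m = 4545 m³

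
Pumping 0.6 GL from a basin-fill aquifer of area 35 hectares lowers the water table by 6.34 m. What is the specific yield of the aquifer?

A = 35 hectares = 3.5 × 10^5 m²
ΔV = 0.6 GL = 6 × 10^5 m³
Sy = ΔV / (A × Δh) = 6 × 10^5 m³ / (3.5 × 10^5 m² × 6.34 m) = 0.2704

Sy ≈ 0.27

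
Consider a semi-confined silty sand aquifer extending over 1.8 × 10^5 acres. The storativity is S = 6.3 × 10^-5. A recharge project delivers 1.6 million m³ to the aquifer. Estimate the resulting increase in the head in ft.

A = 1.8 × 10^5 acres = 7.284 × 10^8 m²
ΔV = 1.6 million m³ = 1.6 × 10^6 m³
Δh = ΔV / (S × A) = 1.6 × 10^6 m³ / (6.3 × 10^-5 × 7.284 × 10^8 m²) = 34.86 m
Δh = 34.86 m = 114.4 ft

Δh ≈ 114 ft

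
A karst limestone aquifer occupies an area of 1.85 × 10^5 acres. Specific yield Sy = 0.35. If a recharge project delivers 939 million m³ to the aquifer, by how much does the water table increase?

A = 1.85 × 10^5 acres = 7.487 × 10^8 m²
ΔV = 939 million m³ = 9.39 × 10^8 m³
Δh = ΔV / (Sy × A) = 9.39 × 10^8 m³ / (0.35 × 7.487 × 10^8 m²) = 3.584 m

Δh ≈ 3.58 m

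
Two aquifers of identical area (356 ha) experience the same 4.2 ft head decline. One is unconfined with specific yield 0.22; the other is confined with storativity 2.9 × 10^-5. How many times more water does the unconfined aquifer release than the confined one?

A = 356 ha = 3.56 × 10^6 m²
Δh = 4.2 ft = 1.28 m
Unconfined: ΔV_u = Sy × A × Δh = 0.22 × 3.56 × 10^6 × 1.28 = 1.003 × 10^6 m³
Confined: ΔV_c = S × A × Δh = 2.9 × 10^-5 × 3.56 × 10^6 × 1.28 = 132.2 m³
Ratio = ΔV_u / ΔV_c = Sy / S = 0.22 / 2.9 × 10^-5 = 7586

ΔV_u / ΔV_c ≈ 7590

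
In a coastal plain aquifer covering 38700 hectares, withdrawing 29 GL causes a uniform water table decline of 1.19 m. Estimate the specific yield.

Sy ≈ 0.063

A = 38700 hectares = 3.87 × 10^8 m²
ΔV = 29 GL = 2.9 × 10^7 m³
Sy = ΔV / (A × Δh) = 2.9 × 10^7 m³ / (3.87 × 10^8 m² × 1.19 m) = 0.06297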